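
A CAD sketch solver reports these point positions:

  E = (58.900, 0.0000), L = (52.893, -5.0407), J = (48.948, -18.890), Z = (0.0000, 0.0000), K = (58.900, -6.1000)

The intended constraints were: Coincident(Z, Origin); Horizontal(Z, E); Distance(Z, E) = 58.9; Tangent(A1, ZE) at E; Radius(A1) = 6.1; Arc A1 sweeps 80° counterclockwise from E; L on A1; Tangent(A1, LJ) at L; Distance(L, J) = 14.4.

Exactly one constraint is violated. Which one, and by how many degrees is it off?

Tangent(A1, LJ) at L — off by 5.90°.

Z = (0.00, 0.00) ✓; Z.y = 0.00, E.y = 0.00 ✓; |ZE| = 58.90 ✓; ∠(KE, EZ) = 90.00° ✓; |KE| = 6.100 ✓; bearing(K→L) − bearing(K→E) = 80.00° ✓; |KL| = 6.100 ✓; ∠(KL, LJ) = 95.90° ✗; |LJ| = 14.40 ✓.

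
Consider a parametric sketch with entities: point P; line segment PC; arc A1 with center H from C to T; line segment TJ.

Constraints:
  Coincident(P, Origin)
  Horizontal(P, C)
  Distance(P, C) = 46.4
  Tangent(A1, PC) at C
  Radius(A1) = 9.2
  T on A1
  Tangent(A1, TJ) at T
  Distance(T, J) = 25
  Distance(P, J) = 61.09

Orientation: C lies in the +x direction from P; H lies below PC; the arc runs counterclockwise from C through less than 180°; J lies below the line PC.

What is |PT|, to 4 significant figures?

40.49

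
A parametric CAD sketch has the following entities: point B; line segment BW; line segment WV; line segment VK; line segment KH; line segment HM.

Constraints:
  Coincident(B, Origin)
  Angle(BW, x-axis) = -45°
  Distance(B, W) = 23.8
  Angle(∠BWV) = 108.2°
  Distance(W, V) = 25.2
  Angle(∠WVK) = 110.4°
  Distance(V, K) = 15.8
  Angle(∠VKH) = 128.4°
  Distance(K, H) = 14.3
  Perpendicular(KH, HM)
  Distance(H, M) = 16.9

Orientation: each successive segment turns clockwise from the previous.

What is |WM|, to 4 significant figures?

20.31

B is at the origin; BW runs at -45.0° with length 23.8, so W = (16.83, -16.83). ∠BWV = 108.2° gives WV at -116.8° from the x-axis; with |WV| = 25.2, V = (5.467, -39.32). ∠WVK = 110.4° gives VK at 173.6° from the x-axis; with |VK| = 15.8, K = (-10.23, -37.56). ∠VKH = 128.4° gives KH at 122.0° from the x-axis; with |KH| = 14.3, H = (-17.81, -25.43). KH is perpendicular to HM, so HM runs at 32.00°; with |HM| = 16.9, M = (-3.480, -16.48). Then |WM| = |M − W| = 20.31.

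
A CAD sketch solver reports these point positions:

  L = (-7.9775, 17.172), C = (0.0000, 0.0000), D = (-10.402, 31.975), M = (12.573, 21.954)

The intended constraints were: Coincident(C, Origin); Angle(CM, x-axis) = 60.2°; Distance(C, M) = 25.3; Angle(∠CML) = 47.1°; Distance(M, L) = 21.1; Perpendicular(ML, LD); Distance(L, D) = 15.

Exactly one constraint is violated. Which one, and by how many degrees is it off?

Perpendicular(ML, LD) — off by 3.80°.

C = (0.00, 0.00) ✓; CM at 60.20° ✓; |CM| = 25.30 ✓; ∠CML = 47.10° ✓; |ML| = 21.10 ✓; ∠(ML, LD) = 93.80° ✗; |LD| = 15.00 ✓.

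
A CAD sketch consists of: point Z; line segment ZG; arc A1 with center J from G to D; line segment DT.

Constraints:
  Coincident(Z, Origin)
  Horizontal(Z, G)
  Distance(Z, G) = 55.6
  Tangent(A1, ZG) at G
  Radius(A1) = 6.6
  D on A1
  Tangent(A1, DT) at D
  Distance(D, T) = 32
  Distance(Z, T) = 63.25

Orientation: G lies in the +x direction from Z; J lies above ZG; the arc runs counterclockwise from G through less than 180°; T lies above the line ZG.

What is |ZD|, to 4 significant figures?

62.39

Z is at the origin; Z and G share the same y with |ZG| = 55.6 and G on the +x side, so G = (55.60, 0.000). A1 meets ZG tangentially, so JG is at right angles to ZG, so J = G + (0, 6.6) = (55.60, 6.600). Since JD ⟂ DT (tangency), |JT| = √(6.6² + 32.0²) = 32.67 regardless of where D sits on A1. So T lies on both circle(Z, 63.25) and circle(J, 32.67); the above-ZG intersection is T = (49.96, 38.78). D is the foot of the tangent from T: D = (61.74, 9.028).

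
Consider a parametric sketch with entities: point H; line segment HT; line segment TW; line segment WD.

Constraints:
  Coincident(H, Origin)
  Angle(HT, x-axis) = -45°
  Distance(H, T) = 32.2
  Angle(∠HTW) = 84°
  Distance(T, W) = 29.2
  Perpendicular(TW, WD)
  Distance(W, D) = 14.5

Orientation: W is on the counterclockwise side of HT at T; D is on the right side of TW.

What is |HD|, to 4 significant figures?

53.22

H is at the origin; HT runs at -45.0° with length 32.2, so T = 32.2·(cos -45.0°, sin -45.0°) = (22.77, -22.77). ∠HTW = 84.0°, so TW runs at -45.0° + (180° − 84.0°) = 51.00° from the x-axis; with |TW| = 29.2, W = T + 29.2·(cos 51.00°, sin 51.00°) = (41.14, -0.07618). TW ⟂ WD; with |WD| = 14.5 on the right of TW, D = W + 14.5·(0.7771, -0.6293) = (52.41, -9.201). Then |HD| = |D − H| = 53.22.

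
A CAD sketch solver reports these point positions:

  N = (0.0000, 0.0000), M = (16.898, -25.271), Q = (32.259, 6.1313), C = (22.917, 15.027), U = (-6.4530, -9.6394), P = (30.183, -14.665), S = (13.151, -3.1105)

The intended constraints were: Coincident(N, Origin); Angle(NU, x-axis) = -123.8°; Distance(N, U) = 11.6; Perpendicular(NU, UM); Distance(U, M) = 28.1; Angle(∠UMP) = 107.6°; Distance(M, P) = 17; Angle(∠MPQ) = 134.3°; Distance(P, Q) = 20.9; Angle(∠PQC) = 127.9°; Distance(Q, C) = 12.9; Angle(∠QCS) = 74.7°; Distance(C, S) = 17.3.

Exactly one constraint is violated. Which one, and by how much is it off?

Distance(C, S) = 17.3 — off by 3.30.

N = (0.00, 0.00) ✓; NU at -123.8° ✓; |NU| = 11.60 ✓; ∠(NU, UM) = 90.00° ✓; |UM| = 28.10 ✓; ∠UMP = 107.6° ✓; |MP| = 17.00 ✓; ∠MPQ = 134.3° ✓; |PQ| = 20.90 ✓; ∠PQC = 127.9° ✓; |QC| = 12.90 ✓; ∠QCS = 74.70° ✓; |CS| = 20.60 ✗.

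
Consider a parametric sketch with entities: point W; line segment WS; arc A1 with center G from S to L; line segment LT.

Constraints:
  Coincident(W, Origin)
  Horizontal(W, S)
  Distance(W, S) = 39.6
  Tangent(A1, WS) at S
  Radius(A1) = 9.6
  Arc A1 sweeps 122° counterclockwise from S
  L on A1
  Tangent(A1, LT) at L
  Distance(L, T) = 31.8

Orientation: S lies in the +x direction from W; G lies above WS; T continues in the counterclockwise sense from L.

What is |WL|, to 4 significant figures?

49.95

W is at the origin; W and S share the same y with |WS| = 39.6 and S on the +x side, so S = (39.60, 0.000). The tangent condition forces GS to be normal to WS, so G = S + (0, 9.6) = (39.60, 9.600). On A1, S sits at bearing -90° from G; a 122° counterclockwise sweep puts L at bearing 32°, so L = G + 9.6·(cos 32°, sin 32°) = (47.74, 14.69). Then |WL| = |L − W| = 49.95.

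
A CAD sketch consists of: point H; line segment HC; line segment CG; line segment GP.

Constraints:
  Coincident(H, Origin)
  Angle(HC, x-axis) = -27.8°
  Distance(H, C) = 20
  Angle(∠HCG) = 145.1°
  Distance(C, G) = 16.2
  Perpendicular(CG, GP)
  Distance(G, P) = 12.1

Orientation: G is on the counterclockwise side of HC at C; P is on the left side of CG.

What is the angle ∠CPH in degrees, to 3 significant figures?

35.6°

H is at the origin; HC runs at -27.8° with length 20.0, so C = 20.0·(cos -27.8°, sin -27.8°) = (17.7, -9.33). ∠HCG = 145.1°, so CG runs at -27.8° + (180° − 145.1°) = 7.10° from the x-axis; with |CG| = 16.2, G = C + 16.2·(cos 7.10°, sin 7.10°) = (33.8, -7.33). The perpendicularity gives GP at right angles to CG; with |GP| = 12.1 on the left of CG, P = G + 12.1·(-0.124, 0.992) = (32.3, 4.68). Then cos ∠CPH = PC·PH / (|PC||PH|), giving 35.6°.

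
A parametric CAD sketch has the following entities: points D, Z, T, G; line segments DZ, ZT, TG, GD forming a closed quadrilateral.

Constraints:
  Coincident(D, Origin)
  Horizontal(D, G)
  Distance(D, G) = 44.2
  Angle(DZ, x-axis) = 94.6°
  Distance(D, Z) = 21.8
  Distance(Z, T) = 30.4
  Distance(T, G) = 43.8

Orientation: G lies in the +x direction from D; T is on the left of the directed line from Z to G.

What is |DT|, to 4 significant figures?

45.22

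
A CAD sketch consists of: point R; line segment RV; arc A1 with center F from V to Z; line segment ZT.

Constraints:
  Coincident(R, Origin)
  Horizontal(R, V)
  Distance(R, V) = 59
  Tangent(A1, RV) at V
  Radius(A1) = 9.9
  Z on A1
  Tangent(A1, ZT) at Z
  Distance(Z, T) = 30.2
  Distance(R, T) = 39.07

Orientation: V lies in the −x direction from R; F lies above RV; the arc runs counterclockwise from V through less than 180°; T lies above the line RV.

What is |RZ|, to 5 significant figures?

52.083

R is at the origin; RV is horizontal with |RV| = 59.0 and V on the −x side, so V = (-59.000, 0.0000). A1 meets RV tangentially, so FV is at right angles to RV, so F = V + (0, 9.9) = (-59.000, 9.9000). Since FZ ⟂ ZT (tangency), |FT| = √(9.9² + 30.2²) = 31.781 regardless of where Z sits on A1. So T lies on both circle(R, 39.07) and circle(F, 31.781); the above-RV intersection is T = (-30.639, 24.243). Z is the foot of the tangent from T: Z = (-52.003, 2.8968).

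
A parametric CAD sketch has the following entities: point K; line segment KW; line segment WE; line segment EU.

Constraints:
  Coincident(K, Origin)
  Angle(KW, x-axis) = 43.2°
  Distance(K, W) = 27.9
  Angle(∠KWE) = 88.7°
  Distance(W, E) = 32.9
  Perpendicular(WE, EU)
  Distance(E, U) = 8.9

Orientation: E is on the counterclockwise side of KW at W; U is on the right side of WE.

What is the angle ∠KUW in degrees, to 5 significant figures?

33.612°

∠KWE = 88.7°, so WE runs at 43.2° + (180° − 88.7°) = 134.50° from the x-axis; with |WE| = 32.9, E = W + 32.9·(cos 134.50°, sin 134.50°) = (-2.7217, 42.565). WE ⟂ EU; with |EU| = 8.9 on the right of WE, U = E + 8.9·(0.71325, 0.70091) = (3.6262, 48.803). Then cos ∠KUW = UK·UW / (|UK||UW|), giving 33.612°.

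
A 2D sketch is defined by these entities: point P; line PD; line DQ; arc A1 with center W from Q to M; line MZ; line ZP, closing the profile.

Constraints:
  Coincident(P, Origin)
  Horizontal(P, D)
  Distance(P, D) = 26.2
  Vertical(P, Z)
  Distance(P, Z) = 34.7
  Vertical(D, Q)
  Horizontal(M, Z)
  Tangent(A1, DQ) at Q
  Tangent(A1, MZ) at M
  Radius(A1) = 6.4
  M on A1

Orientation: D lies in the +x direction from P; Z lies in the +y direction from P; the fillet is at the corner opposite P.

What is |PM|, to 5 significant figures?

39.952

The virtual corner opposite P is at (26.200, 34.700). Since A1 is tangent to DQ there, WQ ⟂ DQ and the tangent condition forces WM to be normal to MZ, with radius 6.4, so the center W sits 6.4 in from both sides at W = (19.800, 28.300). That places the tangent points at Q = (26.200, 28.300) on DQ and M = (19.800, 34.700) on MZ. Then |PM| = |M − P| = 39.952.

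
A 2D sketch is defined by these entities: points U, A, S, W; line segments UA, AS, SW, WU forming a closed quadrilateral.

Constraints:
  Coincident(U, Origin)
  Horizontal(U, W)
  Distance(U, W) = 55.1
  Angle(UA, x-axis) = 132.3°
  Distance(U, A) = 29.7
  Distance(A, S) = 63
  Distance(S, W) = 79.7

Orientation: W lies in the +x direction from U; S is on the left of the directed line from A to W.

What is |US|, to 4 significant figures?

73.78

Checks: |AS| = 63.00 ✓; |SW| = 79.70 ✓.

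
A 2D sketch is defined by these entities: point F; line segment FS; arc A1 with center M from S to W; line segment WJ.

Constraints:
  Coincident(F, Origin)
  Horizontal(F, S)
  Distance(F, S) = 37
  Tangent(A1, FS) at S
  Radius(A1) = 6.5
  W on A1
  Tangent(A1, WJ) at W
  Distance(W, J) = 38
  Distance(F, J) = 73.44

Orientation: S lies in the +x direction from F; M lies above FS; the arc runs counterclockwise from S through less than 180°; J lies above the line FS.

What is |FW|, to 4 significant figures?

42.06

Checks: |MW| = 6.500 ✓; ∠(MW, WJ) = 90.00° ✓; |WJ| = 38.00 ✓; |FJ| = 73.44 ✓.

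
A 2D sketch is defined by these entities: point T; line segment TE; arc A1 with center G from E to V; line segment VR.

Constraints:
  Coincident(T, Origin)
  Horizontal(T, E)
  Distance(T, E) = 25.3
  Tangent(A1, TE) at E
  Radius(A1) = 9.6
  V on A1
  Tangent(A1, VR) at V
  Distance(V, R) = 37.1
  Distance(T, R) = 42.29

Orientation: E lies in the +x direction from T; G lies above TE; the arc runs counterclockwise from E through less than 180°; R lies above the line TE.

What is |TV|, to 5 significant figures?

35.937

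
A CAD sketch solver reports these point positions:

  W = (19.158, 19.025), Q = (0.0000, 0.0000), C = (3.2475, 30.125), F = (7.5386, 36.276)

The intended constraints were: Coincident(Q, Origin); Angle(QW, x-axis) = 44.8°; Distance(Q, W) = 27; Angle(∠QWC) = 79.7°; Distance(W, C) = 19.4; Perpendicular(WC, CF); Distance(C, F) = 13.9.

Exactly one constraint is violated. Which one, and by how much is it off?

Distance(C, F) = 13.9 — off by 6.40.

Q = (0.00, 0.00) ✓; QW at 44.80° ✓; |QW| = 27.00 ✓; ∠QWC = 79.70° ✓; |WC| = 19.40 ✓; ∠(WC, CF) = 90.00° ✓; |CF| = 7.500 ✗.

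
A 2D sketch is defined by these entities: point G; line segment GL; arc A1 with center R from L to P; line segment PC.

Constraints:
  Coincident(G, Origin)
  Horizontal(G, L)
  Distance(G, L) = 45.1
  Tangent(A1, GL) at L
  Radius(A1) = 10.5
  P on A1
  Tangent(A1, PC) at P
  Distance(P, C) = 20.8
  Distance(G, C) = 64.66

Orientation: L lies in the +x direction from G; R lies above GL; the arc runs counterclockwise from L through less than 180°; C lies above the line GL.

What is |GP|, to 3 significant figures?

56.4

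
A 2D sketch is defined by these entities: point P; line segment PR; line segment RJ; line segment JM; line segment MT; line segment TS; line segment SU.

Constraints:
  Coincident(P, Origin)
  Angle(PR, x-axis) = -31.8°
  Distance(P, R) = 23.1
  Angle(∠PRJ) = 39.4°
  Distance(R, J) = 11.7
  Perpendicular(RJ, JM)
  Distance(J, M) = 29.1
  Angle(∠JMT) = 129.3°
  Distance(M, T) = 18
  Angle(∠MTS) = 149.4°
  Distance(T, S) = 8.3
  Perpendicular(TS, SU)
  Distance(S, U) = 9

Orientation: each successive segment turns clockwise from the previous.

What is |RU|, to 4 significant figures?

34.91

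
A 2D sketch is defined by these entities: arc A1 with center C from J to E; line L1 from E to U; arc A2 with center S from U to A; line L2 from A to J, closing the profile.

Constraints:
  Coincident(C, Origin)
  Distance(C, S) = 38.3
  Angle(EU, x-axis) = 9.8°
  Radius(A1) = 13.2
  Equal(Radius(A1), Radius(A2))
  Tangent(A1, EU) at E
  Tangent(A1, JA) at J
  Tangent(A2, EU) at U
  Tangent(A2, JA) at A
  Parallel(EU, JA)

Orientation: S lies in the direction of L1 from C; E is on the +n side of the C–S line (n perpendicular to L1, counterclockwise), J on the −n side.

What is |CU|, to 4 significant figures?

40.51

The slot axis is L1's direction at 9.8°, so u = (cos 9.8°, sin 9.8°) = (0.9854, 0.1702) and n = (−sin 9.8°, cos 9.8°) = (-0.1702, 0.9854). C is at the origin and S lies 38.3 along u from C, so S = 38.3·u = (37.74, 6.519). Tangency of A1 to both parallel lines with radius 13.2 puts E and J at C ± 13.2·n: E = (-2.247, 13.01), J = (2.247, -13.01). Equal radii place U and A the same way about S: U = S + 13.2·n = (35.49, 19.53), A = S − 13.2·n = (39.99, -6.488). Then |CU| = |U − C| = 40.51.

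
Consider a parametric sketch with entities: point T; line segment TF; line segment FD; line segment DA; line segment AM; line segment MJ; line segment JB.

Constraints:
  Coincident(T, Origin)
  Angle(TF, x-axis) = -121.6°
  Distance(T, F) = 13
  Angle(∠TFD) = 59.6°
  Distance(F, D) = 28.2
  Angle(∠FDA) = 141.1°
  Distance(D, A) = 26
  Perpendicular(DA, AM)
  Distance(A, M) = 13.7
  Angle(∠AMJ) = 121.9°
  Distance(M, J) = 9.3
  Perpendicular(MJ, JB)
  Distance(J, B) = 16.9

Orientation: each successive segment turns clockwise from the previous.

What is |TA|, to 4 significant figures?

42.17

∠TFD = 59.6° gives FD at 118.0° from the x-axis; with |FD| = 28.2, D = (-20.05, 13.83). ∠FDA = 141.1° gives DA at 79.10° from the x-axis; with |DA| = 26.0, A = (-15.13, 39.36). Then |TA| = |A − T| = 42.17.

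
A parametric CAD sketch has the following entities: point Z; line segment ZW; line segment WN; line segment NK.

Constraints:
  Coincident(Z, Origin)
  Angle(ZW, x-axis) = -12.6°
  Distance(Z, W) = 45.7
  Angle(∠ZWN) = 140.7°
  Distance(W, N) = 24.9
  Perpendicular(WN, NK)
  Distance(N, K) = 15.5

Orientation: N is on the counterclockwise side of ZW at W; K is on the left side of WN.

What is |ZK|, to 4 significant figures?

61.75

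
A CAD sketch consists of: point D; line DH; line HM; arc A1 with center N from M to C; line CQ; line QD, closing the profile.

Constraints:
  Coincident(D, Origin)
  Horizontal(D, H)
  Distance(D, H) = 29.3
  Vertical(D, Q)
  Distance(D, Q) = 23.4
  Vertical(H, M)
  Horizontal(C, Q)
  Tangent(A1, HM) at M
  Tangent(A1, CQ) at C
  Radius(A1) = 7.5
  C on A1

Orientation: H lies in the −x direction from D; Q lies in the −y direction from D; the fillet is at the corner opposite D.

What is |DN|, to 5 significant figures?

26.982

D is at the origin; DH is horizontal with |DH| = 29.3 and H on the −x side, so H = (-29.300, 0.0000). D and Q share the same x with |DQ| = 23.4 and Q on the −y side, so Q = (0.0000, -23.400). The virtual corner opposite D is at (-29.300, -23.400). A1 meets HM tangentially, so NM is at right angles to HM and A1 meets CQ tangentially, so NC is at right angles to CQ, with radius 7.5, so the center N sits 7.5 in from both sides at N = (-21.800, -15.900). Then |DN| = |N − D| = 26.982.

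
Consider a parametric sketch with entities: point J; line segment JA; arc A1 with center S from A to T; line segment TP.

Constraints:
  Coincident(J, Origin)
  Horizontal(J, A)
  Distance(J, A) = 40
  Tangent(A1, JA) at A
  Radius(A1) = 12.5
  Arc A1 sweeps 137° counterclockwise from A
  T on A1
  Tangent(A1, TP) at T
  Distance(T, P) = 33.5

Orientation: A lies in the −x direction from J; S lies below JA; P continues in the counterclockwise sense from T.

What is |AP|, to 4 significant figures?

47.27

J is at the origin; J and A share the same y with |JA| = 40.0 and A on the −x side, so A = (-40.00, 0.000). The tangent condition forces SA to be normal to JA, so S = A + (0, -12.5) = (-40.00, -12.50). On A1, A sits at bearing 90° from S; a 137° counterclockwise sweep puts T at bearing 227°, so T = S + 12.5·(cos 227°, sin 227°) = (-48.52, -21.64). The tangent condition forces ST to be normal to TP, so TP runs along (−sin 227°, cos 227°); with |TP| = 33.5, P = (-24.02, -44.49). Then |AP| = |P − A| = 47.27.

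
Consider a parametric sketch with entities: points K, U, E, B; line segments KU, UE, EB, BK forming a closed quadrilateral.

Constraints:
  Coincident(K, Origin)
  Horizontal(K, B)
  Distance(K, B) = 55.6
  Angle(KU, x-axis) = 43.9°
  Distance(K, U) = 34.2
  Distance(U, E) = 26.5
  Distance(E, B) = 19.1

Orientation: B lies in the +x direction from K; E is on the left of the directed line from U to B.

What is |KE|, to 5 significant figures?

53.866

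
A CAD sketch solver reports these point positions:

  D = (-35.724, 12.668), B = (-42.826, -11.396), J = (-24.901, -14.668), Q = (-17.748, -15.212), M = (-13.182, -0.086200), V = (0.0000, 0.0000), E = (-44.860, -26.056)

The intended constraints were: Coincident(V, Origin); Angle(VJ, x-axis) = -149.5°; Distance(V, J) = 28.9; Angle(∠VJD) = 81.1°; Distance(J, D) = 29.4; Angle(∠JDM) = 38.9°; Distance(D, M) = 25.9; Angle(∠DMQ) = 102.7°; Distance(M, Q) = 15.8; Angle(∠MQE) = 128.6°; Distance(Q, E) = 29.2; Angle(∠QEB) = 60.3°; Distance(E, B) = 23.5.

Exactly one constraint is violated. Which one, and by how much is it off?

Distance(E, B) = 23.5 — off by 8.70.

V = (0.00, 0.00) ✓; VJ at -149.5° ✓; |VJ| = 28.90 ✓; ∠VJD = 81.10° ✓; |JD| = 29.40 ✓; ∠JDM = 38.90° ✓; |DM| = 25.90 ✓; ∠DMQ = 102.7° ✓; |MQ| = 15.80 ✓; ∠MQE = 128.6° ✓; |QE| = 29.20 ✓; ∠QEB = 60.30° ✓; |EB| = 14.80 ✗.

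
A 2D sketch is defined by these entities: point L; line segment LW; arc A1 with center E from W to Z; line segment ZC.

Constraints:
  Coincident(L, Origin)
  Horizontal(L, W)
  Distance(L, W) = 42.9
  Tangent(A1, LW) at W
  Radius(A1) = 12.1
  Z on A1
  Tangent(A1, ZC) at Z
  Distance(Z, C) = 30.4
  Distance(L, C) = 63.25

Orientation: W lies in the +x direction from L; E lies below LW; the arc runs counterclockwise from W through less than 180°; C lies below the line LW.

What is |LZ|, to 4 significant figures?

36.25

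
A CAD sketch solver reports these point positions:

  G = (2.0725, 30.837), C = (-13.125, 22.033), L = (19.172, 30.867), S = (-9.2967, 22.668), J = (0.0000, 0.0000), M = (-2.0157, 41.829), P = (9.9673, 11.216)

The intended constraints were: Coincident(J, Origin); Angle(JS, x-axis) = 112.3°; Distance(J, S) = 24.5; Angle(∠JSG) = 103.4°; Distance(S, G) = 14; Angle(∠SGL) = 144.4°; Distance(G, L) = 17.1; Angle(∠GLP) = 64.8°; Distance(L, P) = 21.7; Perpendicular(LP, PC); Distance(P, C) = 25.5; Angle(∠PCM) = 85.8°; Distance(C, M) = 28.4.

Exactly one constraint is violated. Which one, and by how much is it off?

Distance(C, M) = 28.4 — off by 5.70.

J = (0.00, 0.00) ✓; JS at 112.3° ✓; |JS| = 24.50 ✓; ∠JSG = 103.4° ✓; |SG| = 14.00 ✓; ∠SGL = 144.4° ✓; |GL| = 17.10 ✓; ∠GLP = 64.80° ✓; |LP| = 21.70 ✓; ∠(LP, PC) = 90.00° ✓; |PC| = 25.50 ✓; ∠PCM = 85.80° ✓; |CM| = 22.70 ✗.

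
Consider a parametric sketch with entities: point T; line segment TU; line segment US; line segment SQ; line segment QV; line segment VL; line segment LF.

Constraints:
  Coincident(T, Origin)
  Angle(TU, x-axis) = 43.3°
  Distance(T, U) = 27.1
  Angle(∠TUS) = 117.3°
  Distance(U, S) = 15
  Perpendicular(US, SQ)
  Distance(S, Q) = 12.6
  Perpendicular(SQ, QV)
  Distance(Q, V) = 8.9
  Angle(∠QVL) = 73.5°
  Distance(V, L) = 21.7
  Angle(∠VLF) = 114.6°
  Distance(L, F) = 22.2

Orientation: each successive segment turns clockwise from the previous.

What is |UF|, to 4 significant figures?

36.07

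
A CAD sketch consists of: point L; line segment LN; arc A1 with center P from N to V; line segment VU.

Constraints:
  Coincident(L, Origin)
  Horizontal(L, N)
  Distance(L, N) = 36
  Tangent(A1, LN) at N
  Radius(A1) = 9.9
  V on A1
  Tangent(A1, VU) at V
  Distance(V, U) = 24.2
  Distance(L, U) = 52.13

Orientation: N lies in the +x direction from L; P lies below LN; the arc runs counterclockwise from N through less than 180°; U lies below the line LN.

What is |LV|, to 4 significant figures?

30.62

Checks: |PV| = 9.900 ✓; ∠(PV, VU) = 90.00° ✓; |VU| = 24.20 ✓; |LU| = 52.13 ✓.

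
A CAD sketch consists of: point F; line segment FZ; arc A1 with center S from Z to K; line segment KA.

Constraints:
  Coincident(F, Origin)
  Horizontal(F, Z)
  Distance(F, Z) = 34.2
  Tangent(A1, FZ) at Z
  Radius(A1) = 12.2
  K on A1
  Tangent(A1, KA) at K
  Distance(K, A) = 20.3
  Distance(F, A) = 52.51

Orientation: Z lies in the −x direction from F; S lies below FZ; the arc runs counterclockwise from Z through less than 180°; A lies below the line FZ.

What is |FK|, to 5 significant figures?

48.511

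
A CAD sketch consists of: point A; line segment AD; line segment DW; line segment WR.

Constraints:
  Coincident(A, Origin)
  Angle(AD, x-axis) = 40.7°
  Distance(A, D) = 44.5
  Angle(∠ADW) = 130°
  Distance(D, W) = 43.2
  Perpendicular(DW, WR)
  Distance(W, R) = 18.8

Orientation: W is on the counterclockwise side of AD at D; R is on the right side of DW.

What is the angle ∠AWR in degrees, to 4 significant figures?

115.4°

A is at the origin; AD runs at 40.7° with length 44.5, so D = 44.5·(cos 40.7°, sin 40.7°) = (33.74, 29.02). ∠ADW = 130.0°, so DW runs at 40.7° + (180° − 130.0°) = 90.70° from the x-axis; with |DW| = 43.2, W = D + 43.2·(cos 90.70°, sin 90.70°) = (33.21, 72.22). DW is perpendicular to WR; with |WR| = 18.8 on the right of DW, R = W + 18.8·(0.9999, 0.01222) = (52.01, 72.44). Then cos ∠AWR = WA·WR / (|WA||WR|), giving 115.4°.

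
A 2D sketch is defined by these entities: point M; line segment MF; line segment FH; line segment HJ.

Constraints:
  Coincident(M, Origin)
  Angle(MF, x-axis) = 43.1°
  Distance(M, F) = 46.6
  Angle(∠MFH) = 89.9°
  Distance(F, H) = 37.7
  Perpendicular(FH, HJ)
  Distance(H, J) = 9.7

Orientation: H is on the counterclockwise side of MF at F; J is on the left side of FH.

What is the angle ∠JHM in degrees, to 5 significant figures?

38.913°

∠MFH = 89.9°, so FH runs at 43.1° + (180° − 89.9°) = 133.20° from the x-axis; with |FH| = 37.7, H = F + 37.7·(cos 133.20°, sin 133.20°) = (8.2181, 59.323). The perpendicularity gives HJ at right angles to FH; with |HJ| = 9.7 on the left of FH, J = H + 9.7·(-0.72897, -0.68455) = (1.1471, 52.683). Then cos ∠JHM = HJ·HM / (|HJ||HM|), giving 38.913°.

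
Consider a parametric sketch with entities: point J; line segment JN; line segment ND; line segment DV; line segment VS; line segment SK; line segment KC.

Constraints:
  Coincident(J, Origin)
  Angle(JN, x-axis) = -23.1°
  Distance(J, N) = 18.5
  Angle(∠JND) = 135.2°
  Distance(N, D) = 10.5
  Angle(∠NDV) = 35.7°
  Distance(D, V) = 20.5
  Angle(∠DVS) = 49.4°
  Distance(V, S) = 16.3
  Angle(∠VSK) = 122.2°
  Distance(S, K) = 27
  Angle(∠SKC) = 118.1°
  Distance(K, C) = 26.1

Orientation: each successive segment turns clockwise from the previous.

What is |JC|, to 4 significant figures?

55.87

J is at the origin; JN runs at -23.1° with length 18.5, so N = (17.02, -7.258). ∠JND = 135.2° gives ND at -67.90° from the x-axis; with |ND| = 10.5, D = (20.97, -16.99). ∠NDV = 35.7° gives DV at 147.8° from the x-axis; with |DV| = 20.5, V = (3.620, -6.063). ∠DVS = 49.4° gives VS at 17.20° from the x-axis; with |VS| = 16.3, S = (19.19, -1.243). ∠VSK = 122.2° gives SK at -40.60° from the x-axis; with |SK| = 27.0, K = (39.69, -18.81). ∠SKC = 118.1° gives KC at -102.5° from the x-axis; with |KC| = 26.1, C = (34.04, -44.30). Then |JC| = |C − J| = 55.87.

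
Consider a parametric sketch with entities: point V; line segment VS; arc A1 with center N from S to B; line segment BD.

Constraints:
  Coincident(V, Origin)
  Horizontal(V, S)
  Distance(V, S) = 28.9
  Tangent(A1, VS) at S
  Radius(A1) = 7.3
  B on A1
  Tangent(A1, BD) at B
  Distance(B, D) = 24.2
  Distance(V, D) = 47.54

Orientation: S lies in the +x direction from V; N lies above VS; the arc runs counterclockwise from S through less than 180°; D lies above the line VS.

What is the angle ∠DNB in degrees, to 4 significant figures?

73.21°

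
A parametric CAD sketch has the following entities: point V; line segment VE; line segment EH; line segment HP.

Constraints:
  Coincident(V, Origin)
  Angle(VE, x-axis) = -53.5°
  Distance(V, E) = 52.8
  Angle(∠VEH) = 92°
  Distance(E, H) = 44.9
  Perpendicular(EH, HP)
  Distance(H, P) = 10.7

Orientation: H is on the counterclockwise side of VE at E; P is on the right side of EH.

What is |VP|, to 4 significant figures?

78.82

V is at the origin; VE runs at -53.5° with length 52.8, so E = 52.8·(cos -53.5°, sin -53.5°) = (31.41, -42.44). ∠VEH = 92.0°, so EH runs at -53.5° + (180° − 92.0°) = 34.50° from the x-axis; with |EH| = 44.9, H = E + 44.9·(cos 34.50°, sin 34.50°) = (68.41, -17.01). EH is perpendicular to HP; with |HP| = 10.7 on the right of EH, P = H + 10.7·(0.5664, -0.8241) = (74.47, -25.83). Then |VP| = |P − V| = 78.82.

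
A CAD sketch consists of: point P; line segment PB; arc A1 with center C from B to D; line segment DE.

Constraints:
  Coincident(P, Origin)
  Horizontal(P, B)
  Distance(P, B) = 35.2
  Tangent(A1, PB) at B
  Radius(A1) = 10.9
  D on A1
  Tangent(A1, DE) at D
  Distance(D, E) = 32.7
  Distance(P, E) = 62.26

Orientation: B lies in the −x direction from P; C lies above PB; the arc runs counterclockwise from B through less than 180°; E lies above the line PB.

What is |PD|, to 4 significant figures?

30.99

P is at the origin; P and B share the same y with |PB| = 35.2 and B on the −x side, so B = (-35.20, 0.000). Tangency of A1 to PB means the radius CB is perpendicular to PB, so C = B + (0, 10.9) = (-35.20, 10.90). Since CD ⟂ DE (tangency), |CE| = √(10.9² + 32.7²) = 34.47 regardless of where D sits on A1. So E lies on both circle(P, 62.26) and circle(C, 34.47); the above-PB intersection is E = (-43.76, 44.29). D is the foot of the tangent from E: D = (-26.04, 16.81).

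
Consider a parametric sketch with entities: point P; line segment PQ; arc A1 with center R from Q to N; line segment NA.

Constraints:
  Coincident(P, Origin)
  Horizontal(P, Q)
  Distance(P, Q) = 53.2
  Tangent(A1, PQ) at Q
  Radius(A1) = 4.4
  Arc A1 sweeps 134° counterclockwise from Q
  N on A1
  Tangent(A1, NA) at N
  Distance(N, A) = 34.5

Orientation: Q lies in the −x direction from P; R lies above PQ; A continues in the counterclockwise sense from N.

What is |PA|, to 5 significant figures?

80.732

P is at the origin; P and Q share the same y with |PQ| = 53.2 and Q on the −x side, so Q = (-53.200, 0.0000). A1 meets PQ tangentially, so RQ is at right angles to PQ, so R = Q + (0, 4.4) = (-53.200, 4.4000). On A1, Q sits at bearing -90° from R; a 134° counterclockwise sweep puts N at bearing 44°, so N = R + 4.4·(cos 44°, sin 44°) = (-50.035, 7.4565). A1 meets NA tangentially, so RN is at right angles to NA, so NA runs along (−sin 44°, cos 44°); with |NA| = 34.5, A = (-74.001, 32.274). Then |PA| = |A − P| = 80.732.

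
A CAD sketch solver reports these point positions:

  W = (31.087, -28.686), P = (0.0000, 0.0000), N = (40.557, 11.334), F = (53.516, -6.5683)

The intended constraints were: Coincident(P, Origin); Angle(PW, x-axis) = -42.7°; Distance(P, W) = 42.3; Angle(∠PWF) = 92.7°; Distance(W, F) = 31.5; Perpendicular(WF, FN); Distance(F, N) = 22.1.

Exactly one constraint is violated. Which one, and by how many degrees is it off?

Perpendicular(WF, FN) — off by 8.70°.

P = (0.00, 0.00) ✓; PW at -42.70° ✓; |PW| = 42.30 ✓; ∠PWF = 92.70° ✓; |WF| = 31.50 ✓; ∠(WF, FN) = 81.30° ✗; |FN| = 22.10 ✓.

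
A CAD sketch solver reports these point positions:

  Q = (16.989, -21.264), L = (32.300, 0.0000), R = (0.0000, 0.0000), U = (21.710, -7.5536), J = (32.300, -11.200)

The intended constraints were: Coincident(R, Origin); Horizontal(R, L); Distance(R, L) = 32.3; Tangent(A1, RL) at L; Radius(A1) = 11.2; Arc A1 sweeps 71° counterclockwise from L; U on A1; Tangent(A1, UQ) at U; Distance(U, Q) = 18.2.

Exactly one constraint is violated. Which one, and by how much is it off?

Distance(U, Q) = 18.2 — off by 3.70.

R = (0.00, 0.00) ✓; R.y = 0.00, L.y = 0.00 ✓; |RL| = 32.30 ✓; ∠(JL, LR) = 90.00° ✓; |JL| = 11.20 ✓; bearing(J→U) − bearing(J→L) = 71.00° ✓; |JU| = 11.20 ✓; ∠(JU, UQ) = 90.00° ✓; |UQ| = 14.50 ✗.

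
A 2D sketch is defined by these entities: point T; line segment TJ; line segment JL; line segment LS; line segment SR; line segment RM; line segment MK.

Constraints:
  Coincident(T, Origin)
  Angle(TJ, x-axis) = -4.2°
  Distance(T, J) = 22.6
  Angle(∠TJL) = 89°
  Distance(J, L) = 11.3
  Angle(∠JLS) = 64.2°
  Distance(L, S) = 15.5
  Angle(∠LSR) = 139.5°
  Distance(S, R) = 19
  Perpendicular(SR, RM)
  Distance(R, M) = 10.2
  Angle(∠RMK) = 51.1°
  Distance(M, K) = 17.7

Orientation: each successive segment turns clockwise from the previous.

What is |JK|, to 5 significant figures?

16.893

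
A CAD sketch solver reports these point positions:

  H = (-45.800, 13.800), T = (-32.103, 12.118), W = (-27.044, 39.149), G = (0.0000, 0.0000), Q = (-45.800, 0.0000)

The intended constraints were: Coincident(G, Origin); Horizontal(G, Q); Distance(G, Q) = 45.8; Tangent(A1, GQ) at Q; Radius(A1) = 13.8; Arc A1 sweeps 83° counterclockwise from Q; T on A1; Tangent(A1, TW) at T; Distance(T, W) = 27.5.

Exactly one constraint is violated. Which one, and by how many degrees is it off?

Tangent(A1, TW) at T — off by 3.60°.

G = (0.00, 0.00) ✓; G.y = 0.00, Q.y = 0.00 ✓; |GQ| = 45.80 ✓; ∠(HQ, QG) = 90.00° ✓; |HQ| = 13.80 ✓; bearing(H→T) − bearing(H→Q) = 83.00° ✓; |HT| = 13.80 ✓; ∠(HT, TW) = 93.60° ✗; |TW| = 27.50 ✓.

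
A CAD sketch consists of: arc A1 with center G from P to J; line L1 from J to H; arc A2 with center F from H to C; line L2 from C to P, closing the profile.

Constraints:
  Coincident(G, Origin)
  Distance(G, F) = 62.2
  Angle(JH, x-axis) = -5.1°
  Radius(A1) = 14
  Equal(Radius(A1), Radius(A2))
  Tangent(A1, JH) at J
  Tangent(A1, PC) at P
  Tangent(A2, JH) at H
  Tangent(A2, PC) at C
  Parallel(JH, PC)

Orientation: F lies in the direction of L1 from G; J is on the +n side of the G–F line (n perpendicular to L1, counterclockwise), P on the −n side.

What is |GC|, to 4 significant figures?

63.76

The slot axis is L1's direction at -5.1°, so u = (cos -5.1°, sin -5.1°) = (0.9960, -0.08889) and n = (−sin -5.1°, cos -5.1°) = (0.08889, 0.9960). G is at the origin and F lies 62.2 along u from G, so F = 62.2·u = (61.95, -5.529). Tangency of A1 to both parallel lines with radius 14.0 puts J and P at G ± 14.0·n: J = (1.245, 13.94), P = (-1.245, -13.94). Equal radii place H and C the same way about F: H = F + 14.0·n = (63.20, 8.415), C = F − 14.0·n = (60.71, -19.47). Then |GC| = |C − G| = 63.76.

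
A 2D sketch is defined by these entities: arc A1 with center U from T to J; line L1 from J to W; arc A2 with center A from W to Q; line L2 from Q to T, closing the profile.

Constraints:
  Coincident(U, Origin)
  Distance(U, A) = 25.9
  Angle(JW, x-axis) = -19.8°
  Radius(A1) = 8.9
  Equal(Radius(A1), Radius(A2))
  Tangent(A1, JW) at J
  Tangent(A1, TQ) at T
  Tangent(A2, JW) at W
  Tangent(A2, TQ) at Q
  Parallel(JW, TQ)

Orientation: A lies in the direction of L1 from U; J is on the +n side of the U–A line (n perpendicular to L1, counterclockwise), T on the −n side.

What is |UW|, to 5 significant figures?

27.386

The slot axis is L1's direction at -19.8°, so u = (cos -19.8°, sin -19.8°) = (0.94088, -0.33874) and n = (−sin -19.8°, cos -19.8°) = (0.33874, 0.94088). U is at the origin and A lies 25.9 along u from U, so A = 25.9·u = (24.369, -8.7733). Tangency of A1 to both parallel lines with radius 8.9 puts J and T at U ± 8.9·n: J = (3.0148, 8.3738), T = (-3.0148, -8.3738). Equal radii place W and Q the same way about A: W = A + 8.9·n = (27.384, -0.39947), Q = A − 8.9·n = (21.354, -17.147). Then |UW| = |W − U| = 27.386.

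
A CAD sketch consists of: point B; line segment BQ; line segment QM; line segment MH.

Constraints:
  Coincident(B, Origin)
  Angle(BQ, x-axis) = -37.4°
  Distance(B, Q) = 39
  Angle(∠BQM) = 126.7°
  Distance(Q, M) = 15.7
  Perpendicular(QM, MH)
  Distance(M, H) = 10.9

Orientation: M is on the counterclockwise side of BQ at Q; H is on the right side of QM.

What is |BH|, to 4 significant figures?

57.44

B is at the origin; BQ runs at -37.4° with length 39.0, so Q = 39.0·(cos -37.4°, sin -37.4°) = (30.98, -23.69). ∠BQM = 126.7°, so QM runs at -37.4° + (180° − 126.7°) = 15.90° from the x-axis; with |QM| = 15.7, M = Q + 15.7·(cos 15.90°, sin 15.90°) = (46.08, -19.39). The perpendicularity gives MH at right angles to QM; with |MH| = 10.9 on the right of QM, H = M + 10.9·(0.2740, -0.9617) = (49.07, -29.87). Then |BH| = |H − B| = 57.44.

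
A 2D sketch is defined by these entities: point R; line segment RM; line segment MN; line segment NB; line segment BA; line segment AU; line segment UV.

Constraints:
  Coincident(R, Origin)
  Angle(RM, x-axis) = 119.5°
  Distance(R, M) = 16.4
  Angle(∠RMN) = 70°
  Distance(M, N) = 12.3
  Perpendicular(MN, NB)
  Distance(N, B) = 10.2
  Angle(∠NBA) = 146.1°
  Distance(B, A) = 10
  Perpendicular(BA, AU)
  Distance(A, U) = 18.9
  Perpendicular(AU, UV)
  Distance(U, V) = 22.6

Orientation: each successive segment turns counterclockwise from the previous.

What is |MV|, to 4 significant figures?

11.40

R is at the origin; RM runs at 119.5° with length 16.4, so M = (-8.076, 14.27). ∠RMN = 70.0° gives MN at -130.5° from the x-axis; with |MN| = 12.3, N = (-16.06, 4.921). MN ⟂ NB, so NB runs at -40.50°; with |NB| = 10.2, B = (-8.308, -1.704). ∠NBA = 146.1° gives BA at -6.600° from the x-axis; with |BA| = 10.0, A = (1.626, -2.853). BA ⟂ AU, so AU runs at 83.40°; with |AU| = 18.9, U = (3.798, 15.92). The perpendicularity gives UV at right angles to AU, so UV runs at 173.4°; with |UV| = 22.6, V = (-18.65, 18.52). Then |MV| = |V − M| = 11.40.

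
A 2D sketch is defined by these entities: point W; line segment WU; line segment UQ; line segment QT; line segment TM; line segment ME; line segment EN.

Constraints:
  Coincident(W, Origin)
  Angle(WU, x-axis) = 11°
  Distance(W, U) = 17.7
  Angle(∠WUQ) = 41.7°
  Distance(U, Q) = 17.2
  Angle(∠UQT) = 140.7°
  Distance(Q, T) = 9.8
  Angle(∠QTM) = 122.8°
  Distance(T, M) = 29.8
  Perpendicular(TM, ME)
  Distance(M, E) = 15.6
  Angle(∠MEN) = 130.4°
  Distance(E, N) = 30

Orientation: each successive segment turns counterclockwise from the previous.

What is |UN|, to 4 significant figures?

14.17

TM ⟂ ME, so ME runs at -24.20°; with |ME| = 15.6, E = (-5.091, -22.88). ∠MEN = 130.4° gives EN at 25.40° from the x-axis; with |EN| = 30.0, N = (22.01, -10.01). Then |UN| = |N − U| = 14.17.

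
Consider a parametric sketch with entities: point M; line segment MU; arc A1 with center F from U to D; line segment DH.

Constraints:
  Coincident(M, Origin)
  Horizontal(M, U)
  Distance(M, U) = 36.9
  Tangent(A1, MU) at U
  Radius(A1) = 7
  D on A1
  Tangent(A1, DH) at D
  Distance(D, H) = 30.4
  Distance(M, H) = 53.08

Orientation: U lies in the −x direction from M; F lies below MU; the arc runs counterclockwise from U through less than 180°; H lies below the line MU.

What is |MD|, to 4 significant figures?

44.55

Checks: M.y = 0.00, U.y = 0.00 ✓; |MU| = 36.90 ✓; |FD| = 7.000 ✓; ∠(FD, DH) = 90.00° ✓; |DH| = 30.40 ✓; |MH| = 53.08 ✓.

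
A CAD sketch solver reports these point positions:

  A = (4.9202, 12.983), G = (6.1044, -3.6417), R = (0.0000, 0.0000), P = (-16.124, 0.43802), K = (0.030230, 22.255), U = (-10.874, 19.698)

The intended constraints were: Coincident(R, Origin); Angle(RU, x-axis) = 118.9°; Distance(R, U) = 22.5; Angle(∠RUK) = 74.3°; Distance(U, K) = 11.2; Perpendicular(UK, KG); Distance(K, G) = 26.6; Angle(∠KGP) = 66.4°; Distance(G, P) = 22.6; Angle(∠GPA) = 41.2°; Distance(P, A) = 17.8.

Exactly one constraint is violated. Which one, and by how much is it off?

Distance(P, A) = 17.8 — off by 6.70.

R = (0.00, 0.00) ✓; RU at 118.9° ✓; |RU| = 22.50 ✓; ∠RUK = 74.30° ✓; |UK| = 11.20 ✓; ∠(UK, KG) = 90.00° ✓; |KG| = 26.60 ✓; ∠KGP = 66.40° ✓; |GP| = 22.60 ✓; ∠GPA = 41.20° ✓; |PA| = 24.50 ✗.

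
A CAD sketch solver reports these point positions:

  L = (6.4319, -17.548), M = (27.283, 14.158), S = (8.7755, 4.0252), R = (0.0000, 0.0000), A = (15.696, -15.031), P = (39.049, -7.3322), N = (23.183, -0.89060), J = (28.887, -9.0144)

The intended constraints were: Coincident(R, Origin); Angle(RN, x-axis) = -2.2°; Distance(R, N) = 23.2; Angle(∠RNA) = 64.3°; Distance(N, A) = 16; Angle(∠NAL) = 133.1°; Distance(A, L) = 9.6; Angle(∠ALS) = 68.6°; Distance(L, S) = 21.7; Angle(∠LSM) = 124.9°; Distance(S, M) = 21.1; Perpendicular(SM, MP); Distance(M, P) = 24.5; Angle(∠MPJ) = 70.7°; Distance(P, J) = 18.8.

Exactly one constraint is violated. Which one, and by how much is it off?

Distance(P, J) = 18.8 — off by 8.50.

R = (0.00, 0.00) ✓; RN at -2.200° ✓; |RN| = 23.20 ✓; ∠RNA = 64.30° ✓; |NA| = 16.00 ✓; ∠NAL = 133.1° ✓; |AL| = 9.600 ✓; ∠ALS = 68.60° ✓; |LS| = 21.70 ✓; ∠LSM = 124.9° ✓; |SM| = 21.10 ✓; ∠(SM, MP) = 90.00° ✓; |MP| = 24.50 ✓; ∠MPJ = 70.70° ✓; |PJ| = 10.30 ✗.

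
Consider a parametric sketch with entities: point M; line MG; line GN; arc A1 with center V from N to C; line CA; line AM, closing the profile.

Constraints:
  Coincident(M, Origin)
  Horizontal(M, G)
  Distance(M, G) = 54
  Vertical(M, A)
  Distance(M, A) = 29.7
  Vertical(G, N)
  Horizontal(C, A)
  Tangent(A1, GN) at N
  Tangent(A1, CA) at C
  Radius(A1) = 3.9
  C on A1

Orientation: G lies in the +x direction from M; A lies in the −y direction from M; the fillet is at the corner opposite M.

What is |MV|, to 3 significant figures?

56.4

M is at the origin; M and G share the same y with |MG| = 54.0 and G on the +x side, so G = (54.0, 0.00). MA is vertical with |MA| = 29.7 and A on the −y side, so A = (0.00, -29.7). The virtual corner opposite M is at (54.0, -29.7). The tangent condition forces VN to be normal to GN and the tangent condition forces VC to be normal to CA, with radius 3.9, so the center V sits 3.9 in from both sides at V = (50.1, -25.8). Then |MV| = |V − M| = 56.4.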